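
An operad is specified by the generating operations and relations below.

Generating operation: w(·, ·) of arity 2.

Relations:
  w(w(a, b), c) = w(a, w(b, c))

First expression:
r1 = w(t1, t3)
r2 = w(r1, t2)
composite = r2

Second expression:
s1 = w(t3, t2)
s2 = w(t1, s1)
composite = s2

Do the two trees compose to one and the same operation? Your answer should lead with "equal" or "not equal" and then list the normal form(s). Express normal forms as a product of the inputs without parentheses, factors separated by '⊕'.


equal; both compose to t1 ⊕ t3 ⊕ t2

In normal form, the first expression is t1 ⊕ t3 ⊕ t2
In normal form, the second expression is t1 ⊕ t3 ⊕ t2
One common form — equal.


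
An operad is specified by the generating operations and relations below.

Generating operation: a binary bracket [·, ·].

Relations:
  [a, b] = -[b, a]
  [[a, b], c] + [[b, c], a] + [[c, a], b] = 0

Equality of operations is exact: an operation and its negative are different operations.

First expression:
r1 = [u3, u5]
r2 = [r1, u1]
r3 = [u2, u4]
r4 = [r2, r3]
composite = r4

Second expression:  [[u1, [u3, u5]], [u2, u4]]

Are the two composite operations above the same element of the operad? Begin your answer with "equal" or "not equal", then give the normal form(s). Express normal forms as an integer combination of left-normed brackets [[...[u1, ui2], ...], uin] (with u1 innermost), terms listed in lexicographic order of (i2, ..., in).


The first composite normalizes to -[[[[u1, u3], u5], u2], u4] + [[[[u1, u3], u5], u4], u2] + [[[[u1, u5], u3], u2], u4] - [[[[u1, u5], u3], u4], u2]
The second composite normalizes to [[[[u1, u3], u5], u2], u4] - [[[[u1, u3], u5], u4], u2] - [[[[u1, u5], u3], u2], u4] + [[[[u1, u5], u3], u4], u2]
The normal forms differ: not equal.

not equal; the first gives -[[[[u1, u3], u5], u2], u4] + [[[[u1, u3], u5], u4], u2] + [[[[u1, u5], u3], u2], u4] - [[[[u1, u5], u3], u4], u2] and the second [[[[u1, u3], u5], u2], u4] - [[[[u1, u3], u5], u4], u2] - [[[[u1, u5], u3], u2], u4] + [[[[u1, u5], u3], u4], u2]


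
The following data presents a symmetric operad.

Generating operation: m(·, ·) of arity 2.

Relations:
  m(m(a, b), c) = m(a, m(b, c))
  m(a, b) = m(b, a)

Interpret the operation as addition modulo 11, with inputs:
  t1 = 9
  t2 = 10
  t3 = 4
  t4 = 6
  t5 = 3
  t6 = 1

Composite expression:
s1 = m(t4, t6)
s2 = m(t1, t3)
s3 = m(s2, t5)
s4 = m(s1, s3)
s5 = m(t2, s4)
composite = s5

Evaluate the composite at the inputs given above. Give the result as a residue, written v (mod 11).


m(t4, t6) = 7
m(t1, t3) = 2
m(m(t1, t3), t5) = 5
m(m(t4, t6), m(m(t1, t3), t5)) = 1
m(t2, m(m(t4, t6), m(m(t1, t3), t5))) = 0

0 (mod 11)


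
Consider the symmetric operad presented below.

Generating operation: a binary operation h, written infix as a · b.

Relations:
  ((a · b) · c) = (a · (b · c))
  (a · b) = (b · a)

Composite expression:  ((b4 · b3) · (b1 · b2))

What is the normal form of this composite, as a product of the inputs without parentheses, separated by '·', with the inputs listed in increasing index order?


b1 · b2 · b3 · b4

Key point: h commutes, so take the b-inputs in any fixed order.
(b4 · b3) unparenthesizes to b4 · b3
(b1 · b2) unparenthesizes to b1 · b2
((b4 · b3) · (b1 · b2)) unparenthesizes to b4 · b3 · b1 · b2
rearranged into index order: b1 · b2 · b3 · b4


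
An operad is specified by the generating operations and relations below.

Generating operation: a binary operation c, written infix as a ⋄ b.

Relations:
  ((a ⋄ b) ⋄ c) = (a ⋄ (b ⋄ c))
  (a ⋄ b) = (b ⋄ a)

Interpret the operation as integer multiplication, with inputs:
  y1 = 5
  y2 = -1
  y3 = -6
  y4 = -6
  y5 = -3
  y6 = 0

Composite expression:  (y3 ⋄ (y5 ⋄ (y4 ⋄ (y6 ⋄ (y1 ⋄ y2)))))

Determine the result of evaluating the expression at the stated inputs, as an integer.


0

(y1 ⋄ y2) = -5
(y6 ⋄ (y1 ⋄ y2)) = 0
(y4 ⋄ (y6 ⋄ (y1 ⋄ y2))) = 0
(y5 ⋄ (y4 ⋄ (y6 ⋄ (y1 ⋄ y2)))) = 0
(y3 ⋄ (y5 ⋄ (y4 ⋄ (y6 ⋄ (y1 ⋄ y2))))) = 0


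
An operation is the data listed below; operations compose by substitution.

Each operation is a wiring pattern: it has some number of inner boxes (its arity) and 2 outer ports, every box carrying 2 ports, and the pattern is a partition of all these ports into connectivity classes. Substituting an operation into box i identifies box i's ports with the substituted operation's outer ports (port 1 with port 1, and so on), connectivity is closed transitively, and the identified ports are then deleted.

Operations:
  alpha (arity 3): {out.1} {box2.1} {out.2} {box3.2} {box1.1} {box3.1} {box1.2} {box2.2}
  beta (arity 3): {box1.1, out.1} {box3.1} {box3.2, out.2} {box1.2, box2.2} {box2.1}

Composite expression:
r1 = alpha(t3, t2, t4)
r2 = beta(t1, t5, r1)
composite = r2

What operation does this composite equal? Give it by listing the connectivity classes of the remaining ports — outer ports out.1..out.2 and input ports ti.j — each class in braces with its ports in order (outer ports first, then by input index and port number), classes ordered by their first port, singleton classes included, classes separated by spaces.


{out.1, t1.1} {out.2} {t1.2, t5.2} {t2.1} {t2.2} {t3.1} {t3.2} {t4.1} {t4.2} {t5.1}

Two ports join when wires chain via beta-identified ports.
stage alpha: inputs (t3, t2, t4), connectivity {out.1} {out.2} {t2.1} {t2.2} {t3.1} {t3.2} {t4.1} {t4.2}, out.j its boundary
stage beta: inputs (t1, t5, t3, t2, t4), connectivity {out.1, t1.1} {out.2} {t1.2, t5.2} {t2.1} {t2.2} {t3.1} {t3.2} {t4.1} {t4.2} {t5.1}, out.j its boundary


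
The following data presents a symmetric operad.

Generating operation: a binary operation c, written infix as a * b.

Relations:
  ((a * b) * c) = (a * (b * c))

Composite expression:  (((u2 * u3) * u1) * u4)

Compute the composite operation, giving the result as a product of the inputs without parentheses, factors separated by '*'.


u2 * u3 * u1 * u4

Associativity of c dissolves the nesting; only the u-input order survives.
(u2 * u3) flattens to u2 * u3
((u2 * u3) * u1) flattens to u2 * u3 * u1
(((u2 * u3) * u1) * u4) flattens to u2 * u3 * u1 * u4


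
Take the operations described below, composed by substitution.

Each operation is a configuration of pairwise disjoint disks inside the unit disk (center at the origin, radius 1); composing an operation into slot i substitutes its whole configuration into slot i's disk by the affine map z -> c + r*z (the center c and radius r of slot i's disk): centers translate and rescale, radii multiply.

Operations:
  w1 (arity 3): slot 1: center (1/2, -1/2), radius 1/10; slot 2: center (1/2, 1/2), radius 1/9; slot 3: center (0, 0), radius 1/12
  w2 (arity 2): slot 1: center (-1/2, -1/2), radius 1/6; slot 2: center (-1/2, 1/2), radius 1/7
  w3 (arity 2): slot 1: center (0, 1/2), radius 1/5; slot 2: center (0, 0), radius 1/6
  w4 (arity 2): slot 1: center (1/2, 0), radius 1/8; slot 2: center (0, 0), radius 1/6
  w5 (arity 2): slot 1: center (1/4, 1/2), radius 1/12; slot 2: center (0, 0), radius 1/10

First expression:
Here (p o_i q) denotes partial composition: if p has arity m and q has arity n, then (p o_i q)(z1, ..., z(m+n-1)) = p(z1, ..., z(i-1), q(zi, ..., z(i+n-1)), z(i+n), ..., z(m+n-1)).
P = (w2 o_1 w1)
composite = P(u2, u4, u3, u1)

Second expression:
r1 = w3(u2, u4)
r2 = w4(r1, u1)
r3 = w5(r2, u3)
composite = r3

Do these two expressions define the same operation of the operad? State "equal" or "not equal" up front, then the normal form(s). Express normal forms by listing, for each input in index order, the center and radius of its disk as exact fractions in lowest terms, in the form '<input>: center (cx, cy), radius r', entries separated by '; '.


not equal; first: u1: center (-1/2, 1/2), radius 1/7; u2: center (-5/12, -7/12), radius 1/60; u3: center (-1/2, -1/2), radius 1/72; u4: center (-5/12, -5/12), radius 1/54; second: u1: center (1/4, 1/2), radius 1/72; u2: center (7/24, 97/192), radius 1/480; u3: center (0, 0), radius 1/10; u4: center (7/24, 1/2), radius 1/576

Normal form of the first expression: u1: center (-1/2, 1/2), radius 1/7; u2: center (-5/12, -7/12), radius 1/60; u3: center (-1/2, -1/2), radius 1/72; u4: center (-5/12, -5/12), radius 1/54
Normal form of the second expression: u1: center (1/4, 1/2), radius 1/72; u2: center (7/24, 97/192), radius 1/480; u3: center (0, 0), radius 1/10; u4: center (7/24, 1/2), radius 1/576
The forms do not match — not equal.


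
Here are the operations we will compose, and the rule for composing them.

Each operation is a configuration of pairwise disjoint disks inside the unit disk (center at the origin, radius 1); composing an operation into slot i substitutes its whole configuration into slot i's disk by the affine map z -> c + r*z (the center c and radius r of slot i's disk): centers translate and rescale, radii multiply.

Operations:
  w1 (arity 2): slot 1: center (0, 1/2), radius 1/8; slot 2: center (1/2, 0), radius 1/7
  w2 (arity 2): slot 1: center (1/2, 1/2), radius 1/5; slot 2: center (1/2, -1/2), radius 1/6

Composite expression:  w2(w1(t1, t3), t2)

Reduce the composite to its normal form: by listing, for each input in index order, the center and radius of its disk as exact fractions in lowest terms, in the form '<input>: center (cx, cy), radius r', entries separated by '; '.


t1: center (1/2, 3/5), radius 1/40; t2: center (1/2, -1/2), radius 1/6; t3: center (3/5, 1/2), radius 1/35

Affine substitution under w2: radii multiply and t-centers shift.
t1: after 2 affine steps, its disk has center (1/2, 3/5), radius 1/40
t3: after 2 affine steps, its disk has center (3/5, 1/2), radius 1/35
t2: after 1 affine step, its disk has center (1/2, -1/2), radius 1/6


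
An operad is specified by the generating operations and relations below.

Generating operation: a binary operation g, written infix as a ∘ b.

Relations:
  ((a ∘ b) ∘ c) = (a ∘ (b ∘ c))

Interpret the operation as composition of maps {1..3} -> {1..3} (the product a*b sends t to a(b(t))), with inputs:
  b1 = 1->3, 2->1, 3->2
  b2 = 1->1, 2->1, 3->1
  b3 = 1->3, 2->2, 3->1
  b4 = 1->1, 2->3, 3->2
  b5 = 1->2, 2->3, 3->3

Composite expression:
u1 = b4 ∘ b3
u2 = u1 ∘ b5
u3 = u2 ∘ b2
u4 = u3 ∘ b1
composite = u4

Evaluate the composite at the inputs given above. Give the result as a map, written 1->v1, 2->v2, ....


(b4 ∘ b3) = 1->2, 2->3, 3->1
((b4 ∘ b3) ∘ b5) = 1->3, 2->1, 3->1
(((b4 ∘ b3) ∘ b5) ∘ b2) = 1->3, 2->3, 3->3
((((b4 ∘ b3) ∘ b5) ∘ b2) ∘ b1) = 1->3, 2->3, 3->3

1->3, 2->3, 3->3


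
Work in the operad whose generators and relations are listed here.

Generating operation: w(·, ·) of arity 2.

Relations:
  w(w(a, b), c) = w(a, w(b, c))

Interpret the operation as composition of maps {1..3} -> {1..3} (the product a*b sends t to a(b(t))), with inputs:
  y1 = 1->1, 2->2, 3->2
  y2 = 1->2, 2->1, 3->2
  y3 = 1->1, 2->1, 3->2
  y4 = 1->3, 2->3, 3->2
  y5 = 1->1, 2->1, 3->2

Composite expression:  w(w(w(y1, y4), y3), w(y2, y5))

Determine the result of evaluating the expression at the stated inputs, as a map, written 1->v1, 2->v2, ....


1->2, 2->2, 3->2

w(y1, y4) = 1->2, 2->2, 3->2
w(w(y1, y4), y3) = 1->2, 2->2, 3->2
w(y2, y5) = 1->2, 2->2, 3->1
w(w(w(y1, y4), y3), w(y2, y5)) = 1->2, 2->2, 3->2


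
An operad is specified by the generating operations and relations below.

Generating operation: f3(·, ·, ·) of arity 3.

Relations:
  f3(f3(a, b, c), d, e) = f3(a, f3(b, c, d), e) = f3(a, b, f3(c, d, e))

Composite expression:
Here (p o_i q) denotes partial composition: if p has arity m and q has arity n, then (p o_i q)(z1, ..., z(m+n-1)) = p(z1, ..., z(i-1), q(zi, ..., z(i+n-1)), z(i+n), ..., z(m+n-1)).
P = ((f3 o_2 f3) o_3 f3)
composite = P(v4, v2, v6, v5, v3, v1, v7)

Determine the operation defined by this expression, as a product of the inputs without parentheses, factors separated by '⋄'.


v4 ⋄ v2 ⋄ v6 ⋄ v5 ⋄ v3 ⋄ v1 ⋄ v7

The f3-tree's shape is irrelevant; the v-reading-order decides.
f3(v6, v5, v3) flattens to v6 ⋄ v5 ⋄ v3
f3(v2, f3(v6, v5, v3), v1) flattens to v2 ⋄ v6 ⋄ v5 ⋄ v3 ⋄ v1
f3(v4, f3(v2, f3(v6, v5, v3), v1), v7) flattens to v4 ⋄ v2 ⋄ v6 ⋄ v5 ⋄ v3 ⋄ v1 ⋄ v7


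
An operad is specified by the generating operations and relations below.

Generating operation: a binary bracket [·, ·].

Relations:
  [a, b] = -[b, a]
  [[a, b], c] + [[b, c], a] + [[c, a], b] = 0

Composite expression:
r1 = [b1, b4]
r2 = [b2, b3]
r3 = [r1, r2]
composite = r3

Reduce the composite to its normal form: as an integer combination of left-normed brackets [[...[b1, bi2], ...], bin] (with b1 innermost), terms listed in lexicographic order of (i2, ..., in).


In the tensor algebra, words opening b1 carry the b1-anchored form.
Composite bracket: [[b1, b4], [b2, b3]]
Applying ab - ba throughout gives 8 signed words (2^3 = 8).
The b1-initial words carry the normal form:
  b1b4b2b3 (sign +1) contributes +[[[b1, b4], b2], b3]
  b1b4b3b2 (sign -1) contributes -[[[b1, b4], b3], b2]

[[[b1, b4], b2], b3] - [[[b1, b4], b3], b2]


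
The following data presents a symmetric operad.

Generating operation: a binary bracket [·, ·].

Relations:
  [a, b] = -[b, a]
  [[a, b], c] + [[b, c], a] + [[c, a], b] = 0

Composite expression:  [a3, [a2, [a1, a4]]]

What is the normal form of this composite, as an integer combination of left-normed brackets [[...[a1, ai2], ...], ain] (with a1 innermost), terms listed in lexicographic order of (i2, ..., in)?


[[[a1, a4], a2], a3]

Expand each bracket as ab - ba; the a1-initial words give the coefficients.
Composite bracket: [a3, [a2, [a1, a4]]]
Under [a, b] = ab - ba we get 8 signed associative words (2^3 = 8).
Coefficients come from the a1-initial words:
  a1a4a2a3 appears with sign +1, giving the term +[[[a1, a4], a2], a3]


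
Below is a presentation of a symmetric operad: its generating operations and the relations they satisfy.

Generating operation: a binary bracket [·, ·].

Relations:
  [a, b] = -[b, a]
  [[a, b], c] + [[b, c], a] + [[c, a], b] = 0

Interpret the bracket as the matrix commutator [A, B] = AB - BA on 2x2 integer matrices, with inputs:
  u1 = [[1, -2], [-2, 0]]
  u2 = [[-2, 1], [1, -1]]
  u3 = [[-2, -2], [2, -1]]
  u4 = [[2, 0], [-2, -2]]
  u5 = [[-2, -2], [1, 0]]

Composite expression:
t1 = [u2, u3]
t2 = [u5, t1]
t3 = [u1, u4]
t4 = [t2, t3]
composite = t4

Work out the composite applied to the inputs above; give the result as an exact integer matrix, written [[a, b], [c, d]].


[[-140, -160], [20, 140]]

[u2, u3] = [[4, 3], [1, -4]]
[u5, [u2, u3]] = [[-5, 10], [10, 5]]
[u1, u4] = [[4, 8], [-6, -4]]
[[u5, [u2, u3]], [u1, u4]] = [[-140, -160], [20, 140]]


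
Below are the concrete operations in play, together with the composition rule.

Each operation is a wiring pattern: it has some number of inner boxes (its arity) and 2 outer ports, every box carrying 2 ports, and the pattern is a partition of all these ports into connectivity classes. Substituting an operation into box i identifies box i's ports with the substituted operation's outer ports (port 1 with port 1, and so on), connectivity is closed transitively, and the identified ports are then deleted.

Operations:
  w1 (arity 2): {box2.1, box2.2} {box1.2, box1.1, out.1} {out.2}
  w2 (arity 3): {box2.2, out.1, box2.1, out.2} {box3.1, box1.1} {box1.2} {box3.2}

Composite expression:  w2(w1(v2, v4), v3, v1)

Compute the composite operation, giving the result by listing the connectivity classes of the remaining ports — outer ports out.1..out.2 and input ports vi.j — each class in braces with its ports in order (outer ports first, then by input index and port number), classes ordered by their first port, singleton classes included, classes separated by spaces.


{out.1, out.2, v3.1, v3.2} {v1.1, v2.1, v2.2} {v1.2} {v4.1, v4.2}

Two ports join when wires chain via w2-identified ports.
through w1, on inputs (v2, v4): {out.1, v2.1, v2.2} {out.2} {v4.1, v4.2} (out.j = stage outer ports)
through w2, on inputs (v2, v4, v3, v1): {out.1, out.2, v3.1, v3.2} {v1.1, v2.1, v2.2} {v1.2} {v4.1, v4.2} (out.j = stage outer ports)


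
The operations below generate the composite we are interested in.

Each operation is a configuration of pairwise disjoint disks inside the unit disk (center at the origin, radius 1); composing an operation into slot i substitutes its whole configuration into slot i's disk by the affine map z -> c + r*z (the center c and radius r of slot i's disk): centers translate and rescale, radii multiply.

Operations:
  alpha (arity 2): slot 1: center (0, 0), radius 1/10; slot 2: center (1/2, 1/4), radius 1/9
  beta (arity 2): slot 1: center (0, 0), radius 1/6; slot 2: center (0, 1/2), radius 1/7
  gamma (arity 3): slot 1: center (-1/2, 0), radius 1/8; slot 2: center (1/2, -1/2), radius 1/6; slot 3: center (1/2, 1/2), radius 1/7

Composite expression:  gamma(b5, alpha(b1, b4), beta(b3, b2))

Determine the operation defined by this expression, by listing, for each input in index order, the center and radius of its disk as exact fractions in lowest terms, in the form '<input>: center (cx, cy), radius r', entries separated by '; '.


b1: center (1/2, -1/2), radius 1/60; b2: center (1/2, 4/7), radius 1/49; b3: center (1/2, 1/2), radius 1/42; b4: center (7/12, -11/24), radius 1/54; b5: center (-1/2, 0), radius 1/8

Nesting under gamma composes maps z -> c + r*z down each b-path.
input b5: applying the 1 nested substitution gives center (-1/2, 0), radius 1/8
input b1: applying the 2 nested substitutions gives center (1/2, -1/2), radius 1/60
input b4: applying the 2 nested substitutions gives center (7/12, -11/24), radius 1/54
input b3: applying the 2 nested substitutions gives center (1/2, 1/2), radius 1/42
input b2: applying the 2 nested substitutions gives center (1/2, 4/7), radius 1/49


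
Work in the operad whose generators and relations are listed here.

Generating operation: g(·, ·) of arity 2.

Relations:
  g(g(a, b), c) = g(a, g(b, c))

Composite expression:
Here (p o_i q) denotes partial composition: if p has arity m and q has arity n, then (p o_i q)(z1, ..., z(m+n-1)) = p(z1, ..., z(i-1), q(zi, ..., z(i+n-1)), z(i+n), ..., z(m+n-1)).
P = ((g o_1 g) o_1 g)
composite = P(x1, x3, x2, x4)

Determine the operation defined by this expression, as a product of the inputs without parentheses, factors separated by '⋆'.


x1 ⋆ x3 ⋆ x2 ⋆ x4

Key point: g is associative — brackets drop, the x-order remains.
g(x1, x3) flattens to x1 ⋆ x3
g(g(x1, x3), x2) flattens to x1 ⋆ x3 ⋆ x2
g(g(g(x1, x3), x2), x4) flattens to x1 ⋆ x3 ⋆ x2 ⋆ x4


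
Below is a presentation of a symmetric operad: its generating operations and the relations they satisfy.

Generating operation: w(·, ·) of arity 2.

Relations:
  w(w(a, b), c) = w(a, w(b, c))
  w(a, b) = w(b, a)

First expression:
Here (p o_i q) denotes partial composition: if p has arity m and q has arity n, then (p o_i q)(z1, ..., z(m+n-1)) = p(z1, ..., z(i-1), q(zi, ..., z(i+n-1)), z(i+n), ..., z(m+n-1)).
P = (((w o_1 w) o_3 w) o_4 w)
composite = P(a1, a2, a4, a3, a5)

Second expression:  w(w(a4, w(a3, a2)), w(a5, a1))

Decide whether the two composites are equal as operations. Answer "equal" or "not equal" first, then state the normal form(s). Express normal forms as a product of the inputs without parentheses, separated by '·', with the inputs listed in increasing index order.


The first composite normalizes to a1 · a2 · a3 · a4 · a5
The second composite normalizes to a1 · a2 · a3 · a4 · a5
Identical normal forms: equal.

equal — both sides give a1 · a2 · a3 · a4 · a5


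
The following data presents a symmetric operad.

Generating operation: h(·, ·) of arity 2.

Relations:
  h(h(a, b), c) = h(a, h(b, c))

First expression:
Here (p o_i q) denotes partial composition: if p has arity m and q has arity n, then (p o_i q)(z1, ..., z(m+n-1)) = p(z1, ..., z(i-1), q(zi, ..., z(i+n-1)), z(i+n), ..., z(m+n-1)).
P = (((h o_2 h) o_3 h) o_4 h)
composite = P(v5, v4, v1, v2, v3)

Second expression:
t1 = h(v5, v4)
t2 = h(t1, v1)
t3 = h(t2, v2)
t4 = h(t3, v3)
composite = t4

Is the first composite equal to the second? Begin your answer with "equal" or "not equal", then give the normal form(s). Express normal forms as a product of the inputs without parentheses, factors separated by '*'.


equal: each reduces to v5 * v4 * v1 * v2 * v3

In normal form, the first expression is v5 * v4 * v1 * v2 * v3
In normal form, the second expression is v5 * v4 * v1 * v2 * v3
Identical normal forms: equal.


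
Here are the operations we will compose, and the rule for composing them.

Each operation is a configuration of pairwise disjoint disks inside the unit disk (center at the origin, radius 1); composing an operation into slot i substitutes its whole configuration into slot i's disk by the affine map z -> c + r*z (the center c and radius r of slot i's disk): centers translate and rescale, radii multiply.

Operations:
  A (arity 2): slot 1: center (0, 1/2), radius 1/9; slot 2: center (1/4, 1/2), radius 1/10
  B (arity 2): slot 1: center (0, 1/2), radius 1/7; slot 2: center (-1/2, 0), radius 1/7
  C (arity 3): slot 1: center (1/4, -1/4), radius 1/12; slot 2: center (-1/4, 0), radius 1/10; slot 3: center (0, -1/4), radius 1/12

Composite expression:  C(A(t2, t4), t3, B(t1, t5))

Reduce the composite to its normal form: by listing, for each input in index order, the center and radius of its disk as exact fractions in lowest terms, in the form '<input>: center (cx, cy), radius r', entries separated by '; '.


t1: center (0, -5/24), radius 1/84; t2: center (1/4, -5/24), radius 1/108; t3: center (-1/4, 0), radius 1/10; t4: center (13/48, -5/24), radius 1/120; t5: center (-1/24, -1/4), radius 1/84

Nesting under C composes maps z -> c + r*z down each t-path.
t2: after 2 affine steps, its disk has center (1/4, -5/24), radius 1/108
t4: after 2 affine steps, its disk has center (13/48, -5/24), radius 1/120
t3: after 1 affine step, its disk has center (-1/4, 0), radius 1/10
t1: after 2 affine steps, its disk has center (0, -5/24), radius 1/84
t5: after 2 affine steps, its disk has center (-1/24, -1/4), radius 1/84


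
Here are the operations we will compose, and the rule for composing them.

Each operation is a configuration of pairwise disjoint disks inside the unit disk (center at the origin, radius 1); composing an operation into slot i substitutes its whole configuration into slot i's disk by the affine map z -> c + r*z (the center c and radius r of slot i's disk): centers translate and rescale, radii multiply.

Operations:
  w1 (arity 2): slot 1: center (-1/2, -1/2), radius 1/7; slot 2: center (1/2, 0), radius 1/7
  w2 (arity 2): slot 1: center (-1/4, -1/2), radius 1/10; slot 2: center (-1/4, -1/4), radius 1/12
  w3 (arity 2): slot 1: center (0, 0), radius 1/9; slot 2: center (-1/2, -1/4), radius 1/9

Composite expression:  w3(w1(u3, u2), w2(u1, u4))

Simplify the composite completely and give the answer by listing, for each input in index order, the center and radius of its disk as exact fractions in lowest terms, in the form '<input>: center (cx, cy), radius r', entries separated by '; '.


Only the slot chain above each u matters under w3; compose those maps.
for u3, the 2-step affine chain lands on center (-1/18, -1/18), radius 1/63
for u2, the 2-step affine chain lands on center (1/18, 0), radius 1/63
for u1, the 2-step affine chain lands on center (-19/36, -11/36), radius 1/90
for u4, the 2-step affine chain lands on center (-19/36, -5/18), radius 1/108

u1: center (-19/36, -11/36), radius 1/90; u2: center (1/18, 0), radius 1/63; u3: center (-1/18, -1/18), radius 1/63; u4: center (-19/36, -5/18), radius 1/108


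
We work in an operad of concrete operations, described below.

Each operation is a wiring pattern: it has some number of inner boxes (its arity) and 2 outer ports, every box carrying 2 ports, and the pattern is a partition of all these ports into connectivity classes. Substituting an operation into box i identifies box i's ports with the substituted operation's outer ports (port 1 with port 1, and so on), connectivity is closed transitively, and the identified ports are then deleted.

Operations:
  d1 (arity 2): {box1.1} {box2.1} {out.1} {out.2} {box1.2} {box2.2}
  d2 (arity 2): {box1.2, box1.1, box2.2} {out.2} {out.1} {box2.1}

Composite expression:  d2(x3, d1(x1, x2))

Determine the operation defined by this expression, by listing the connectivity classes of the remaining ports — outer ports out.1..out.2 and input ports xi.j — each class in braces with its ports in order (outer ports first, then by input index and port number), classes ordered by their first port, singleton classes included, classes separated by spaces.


{out.1} {out.2} {x1.1} {x1.2} {x2.1} {x2.2} {x3.1, x3.2}

Substituting into d2 glues patterns; closure does the rest.
d1 over (x1, x2) gives {out.1} {out.2} {x1.1} {x1.2} {x2.1} {x2.2}, out.j being that stage's outer ports
d2 over (x3, x1, x2) gives {out.1} {out.2} {x1.1} {x1.2} {x2.1} {x2.2} {x3.1, x3.2}, out.j being that stage's outer ports


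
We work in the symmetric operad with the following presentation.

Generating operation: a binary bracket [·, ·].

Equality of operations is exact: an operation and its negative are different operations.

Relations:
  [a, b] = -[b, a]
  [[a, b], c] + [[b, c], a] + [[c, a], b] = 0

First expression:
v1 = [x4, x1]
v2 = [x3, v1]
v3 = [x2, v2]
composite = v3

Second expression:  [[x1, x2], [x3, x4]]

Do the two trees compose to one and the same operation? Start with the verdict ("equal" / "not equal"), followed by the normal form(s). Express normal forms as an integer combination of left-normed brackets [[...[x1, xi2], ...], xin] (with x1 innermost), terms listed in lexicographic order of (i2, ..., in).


not equal — first -[[[x1, x4], x3], x2], second [[[x1, x2], x3], x4] - [[[x1, x2], x4], x3]

In normal form, the first expression is -[[[x1, x4], x3], x2]
In normal form, the second expression is [[[x1, x2], x3], x4] - [[[x1, x2], x4], x3]
The forms do not match — not equal.


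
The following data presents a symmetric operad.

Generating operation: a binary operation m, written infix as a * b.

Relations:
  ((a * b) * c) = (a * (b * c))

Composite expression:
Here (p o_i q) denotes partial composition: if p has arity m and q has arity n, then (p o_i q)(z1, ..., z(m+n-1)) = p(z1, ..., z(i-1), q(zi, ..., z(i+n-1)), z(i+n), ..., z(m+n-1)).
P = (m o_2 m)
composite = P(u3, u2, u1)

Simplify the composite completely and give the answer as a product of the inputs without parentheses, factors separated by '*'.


u3 * u2 * u1

The m-tree's shape is irrelevant; the u-reading-order decides.
(u2 * u1) reduces to u2 * u1
(u3 * (u2 * u1)) reduces to u3 * u2 * u1


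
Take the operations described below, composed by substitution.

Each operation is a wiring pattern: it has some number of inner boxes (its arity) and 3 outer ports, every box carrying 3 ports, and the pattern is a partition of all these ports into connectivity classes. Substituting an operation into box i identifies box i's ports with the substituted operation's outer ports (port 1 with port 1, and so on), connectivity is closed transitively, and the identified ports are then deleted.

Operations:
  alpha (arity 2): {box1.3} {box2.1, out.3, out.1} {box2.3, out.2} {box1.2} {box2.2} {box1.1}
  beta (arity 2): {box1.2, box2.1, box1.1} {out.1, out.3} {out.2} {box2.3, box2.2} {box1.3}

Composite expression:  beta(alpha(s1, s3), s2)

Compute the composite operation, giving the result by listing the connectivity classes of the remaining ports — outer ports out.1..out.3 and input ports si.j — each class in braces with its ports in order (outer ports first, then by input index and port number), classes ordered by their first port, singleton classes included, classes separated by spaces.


{out.1, out.3} {out.2} {s1.1} {s1.2} {s1.3} {s2.1, s3.1, s3.3} {s2.2, s2.3} {s3.2}


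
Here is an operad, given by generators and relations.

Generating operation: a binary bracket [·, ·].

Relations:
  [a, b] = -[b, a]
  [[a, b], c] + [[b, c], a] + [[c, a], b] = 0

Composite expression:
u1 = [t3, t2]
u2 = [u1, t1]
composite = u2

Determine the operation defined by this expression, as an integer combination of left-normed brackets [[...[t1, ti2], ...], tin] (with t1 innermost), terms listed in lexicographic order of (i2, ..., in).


[[t1, t2], t3] - [[t1, t3], t2]


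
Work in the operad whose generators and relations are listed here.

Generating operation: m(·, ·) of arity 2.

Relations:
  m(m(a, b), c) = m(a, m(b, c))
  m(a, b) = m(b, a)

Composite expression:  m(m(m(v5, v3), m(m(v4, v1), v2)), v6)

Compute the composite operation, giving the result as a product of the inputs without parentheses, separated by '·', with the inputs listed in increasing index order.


v1 · v2 · v3 · v4 · v5 · v6

Shape and order are irrelevant to m; the v-input set decides.
m(v5, v3) unparenthesizes to v5 · v3
m(v4, v1) unparenthesizes to v4 · v1
m(m(v4, v1), v2) unparenthesizes to v4 · v1 · v2
m(m(v5, v3), m(m(v4, v1), v2)) unparenthesizes to v5 · v3 · v4 · v1 · v2
m(m(m(v5, v3), m(m(v4, v1), v2)), v6) unparenthesizes to v5 · v3 · v4 · v1 · v2 · v6
putting the inputs in ascending order: v1 · v2 · v3 · v4 · v5 · v6


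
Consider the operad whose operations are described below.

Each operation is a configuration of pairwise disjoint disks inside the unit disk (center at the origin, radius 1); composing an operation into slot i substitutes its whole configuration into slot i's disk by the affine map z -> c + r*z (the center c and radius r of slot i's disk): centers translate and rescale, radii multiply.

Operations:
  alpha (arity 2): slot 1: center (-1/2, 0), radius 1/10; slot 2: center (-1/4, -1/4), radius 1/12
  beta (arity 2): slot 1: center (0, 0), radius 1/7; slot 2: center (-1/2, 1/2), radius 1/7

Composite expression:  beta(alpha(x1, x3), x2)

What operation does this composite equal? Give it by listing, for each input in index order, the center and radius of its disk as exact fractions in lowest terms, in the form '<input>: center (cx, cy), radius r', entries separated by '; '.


x1: center (-1/14, 0), radius 1/70; x2: center (-1/2, 1/2), radius 1/7; x3: center (-1/28, -1/28), radius 1/84

Below beta, radii multiply path by path; the x-disk centers shift.
input x1: applying the 2 nested substitutions gives center (-1/14, 0), radius 1/70
input x3: applying the 2 nested substitutions gives center (-1/28, -1/28), radius 1/84
input x2: applying the 1 nested substitution gives center (-1/2, 1/2), radius 1/7


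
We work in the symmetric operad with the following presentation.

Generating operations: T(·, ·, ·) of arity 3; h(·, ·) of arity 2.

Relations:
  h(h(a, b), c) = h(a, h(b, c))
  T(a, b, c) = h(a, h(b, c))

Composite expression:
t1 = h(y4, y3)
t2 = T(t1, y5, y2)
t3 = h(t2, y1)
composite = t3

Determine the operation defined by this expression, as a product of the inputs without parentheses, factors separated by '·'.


All parenthesizations of h agree; list the y-inputs left to right.
h(y4, y3) spells out as y4 · y3
T(h(y4, y3), y5, y2) spells out as y4 · y3 · y5 · y2
h(T(h(y4, y3), y5, y2), y1) spells out as y4 · y3 · y5 · y2 · y1

y4 · y3 · y5 · y2 · y1


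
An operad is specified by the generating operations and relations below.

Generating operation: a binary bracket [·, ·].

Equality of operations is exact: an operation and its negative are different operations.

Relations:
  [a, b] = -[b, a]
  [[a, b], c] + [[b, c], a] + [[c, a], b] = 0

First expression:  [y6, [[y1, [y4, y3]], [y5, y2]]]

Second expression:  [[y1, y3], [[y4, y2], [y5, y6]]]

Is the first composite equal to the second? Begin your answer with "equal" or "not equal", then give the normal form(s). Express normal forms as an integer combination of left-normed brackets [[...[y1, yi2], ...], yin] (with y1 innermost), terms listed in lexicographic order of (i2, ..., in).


Reducing the first expression gives -[[[[[y1, y3], y4], y2], y5], y6] + [[[[[y1, y3], y4], y5], y2], y6] + [[[[[y1, y4], y3], y2], y5], y6] - [[[[[y1, y4], y3], y5], y2], y6]
Reducing the second expression gives -[[[[[y1, y3], y2], y4], y5], y6] + [[[[[y1, y3], y2], y4], y6], y5] + [[[[[y1, y3], y4], y2], y5], y6] - [[[[[y1, y3], y4], y2], y6], y5] + [[[[[y1, y3], y5], y6], y2], y4] - [[[[[y1, y3], y5], y6], y4], y2] - [[[[[y1, y3], y6], y5], y2], y4] + [[[[[y1, y3], y6], y5], y4], y2]
Distinct normal forms: not equal.

not equal: they reduce to -[[[[[y1, y3], y4], y2], y5], y6] + [[[[[y1, y3], y4], y5], y2], y6] + [[[[[y1, y4], y3], y2], y5], y6] - [[[[[y1, y4], y3], y5], y2], y6] and -[[[[[y1, y3], y2], y4], y5], y6] + [[[[[y1, y3], y2], y4], y6], y5] + [[[[[y1, y3], y4], y2], y5], y6] - [[[[[y1, y3], y4], y2], y6], y5] + [[[[[y1, y3], y5], y6], y2], y4] - [[[[[y1, y3], y5], y6], y4], y2] - [[[[[y1, y3], y6], y5], y2], y4] + [[[[[y1, y3], y6], y5], y4], y2]


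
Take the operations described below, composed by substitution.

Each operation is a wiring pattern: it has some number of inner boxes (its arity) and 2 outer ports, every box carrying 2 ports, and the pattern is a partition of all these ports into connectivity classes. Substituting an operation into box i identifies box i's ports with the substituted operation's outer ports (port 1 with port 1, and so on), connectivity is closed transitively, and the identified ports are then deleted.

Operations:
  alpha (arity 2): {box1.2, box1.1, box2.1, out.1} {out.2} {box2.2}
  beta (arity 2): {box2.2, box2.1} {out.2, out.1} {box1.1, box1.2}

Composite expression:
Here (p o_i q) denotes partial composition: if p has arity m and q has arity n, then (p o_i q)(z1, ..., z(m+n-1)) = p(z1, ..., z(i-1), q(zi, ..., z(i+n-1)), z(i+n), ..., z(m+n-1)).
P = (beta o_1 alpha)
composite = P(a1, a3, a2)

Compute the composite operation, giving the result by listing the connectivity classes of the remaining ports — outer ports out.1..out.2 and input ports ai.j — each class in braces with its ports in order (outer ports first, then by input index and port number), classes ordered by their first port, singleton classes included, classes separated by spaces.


{out.1, out.2} {a1.1, a1.2, a3.1} {a2.1, a2.2} {a3.2}

Reachability decides: close wires over beta-identified ports.
the subtree at alpha composes to {out.1, a1.1, a1.2, a3.1} {out.2} {a3.2} on (a1, a3); out.j = own outer ports
the subtree at beta composes to {out.1, out.2} {a1.1, a1.2, a3.1} {a2.1, a2.2} {a3.2} on (a1, a3, a2); out.j = own outer ports


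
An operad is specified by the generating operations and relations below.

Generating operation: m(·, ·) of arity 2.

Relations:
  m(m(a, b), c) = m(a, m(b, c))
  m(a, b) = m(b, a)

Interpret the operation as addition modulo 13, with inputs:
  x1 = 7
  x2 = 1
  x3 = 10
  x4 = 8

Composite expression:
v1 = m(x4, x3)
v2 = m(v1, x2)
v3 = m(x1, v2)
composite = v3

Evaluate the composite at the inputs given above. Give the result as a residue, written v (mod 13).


0 (mod 13)


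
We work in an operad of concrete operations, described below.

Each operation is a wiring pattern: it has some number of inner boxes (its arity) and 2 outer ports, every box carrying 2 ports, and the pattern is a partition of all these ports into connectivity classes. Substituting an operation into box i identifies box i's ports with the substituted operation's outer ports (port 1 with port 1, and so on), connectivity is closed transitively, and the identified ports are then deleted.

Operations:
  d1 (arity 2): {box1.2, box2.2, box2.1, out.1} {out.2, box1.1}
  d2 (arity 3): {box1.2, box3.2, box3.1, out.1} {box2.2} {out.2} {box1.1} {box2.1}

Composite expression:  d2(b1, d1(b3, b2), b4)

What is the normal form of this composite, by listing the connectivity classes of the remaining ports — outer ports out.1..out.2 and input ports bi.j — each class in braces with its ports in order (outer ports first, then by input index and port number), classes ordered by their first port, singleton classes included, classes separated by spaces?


{out.1, b1.2, b4.1, b4.2} {out.2} {b1.1} {b2.1, b2.2, b3.2} {b3.1}

Substituting into d2 glues patterns; closure does the rest.
d1 over (b3, b2) gives {out.1, b2.1, b2.2, b3.2} {out.2, b3.1}, out.j being that stage's outer ports
d2 over (b1, b3, b2, b4) gives {out.1, b1.2, b4.1, b4.2} {out.2} {b1.1} {b2.1, b2.2, b3.2} {b3.1}, out.j being that stage's outer ports


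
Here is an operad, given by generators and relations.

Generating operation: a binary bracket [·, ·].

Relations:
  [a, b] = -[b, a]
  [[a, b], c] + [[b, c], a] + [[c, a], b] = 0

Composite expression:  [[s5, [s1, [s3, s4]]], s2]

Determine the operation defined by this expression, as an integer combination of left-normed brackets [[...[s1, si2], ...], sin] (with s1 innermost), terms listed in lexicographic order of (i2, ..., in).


Expand each bracket as ab - ba; the s1-initial words give the coefficients.
Composite bracket: [[s5, [s1, [s3, s4]]], s2]
The bracket unfolds into 16 signed words via [a, b] = ab - ba (2^4 = 16).
Keep just the words that open with s1:
  from s1s3s4s5s2, sign -1: term -[[[[s1, s3], s4], s5], s2]
  from s1s4s3s5s2, sign +1: term +[[[[s1, s4], s3], s5], s2]

-[[[[s1, s3], s4], s5], s2] + [[[[s1, s4], s3], s5], s2]


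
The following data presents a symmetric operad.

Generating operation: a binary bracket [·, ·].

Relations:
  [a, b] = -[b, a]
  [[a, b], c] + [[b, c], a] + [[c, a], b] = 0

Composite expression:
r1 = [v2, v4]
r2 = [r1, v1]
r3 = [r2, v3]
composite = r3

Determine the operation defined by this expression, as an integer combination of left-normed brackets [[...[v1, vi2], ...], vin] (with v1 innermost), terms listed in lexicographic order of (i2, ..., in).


-[[[v1, v2], v4], v3] + [[[v1, v4], v2], v3]

Left-normed coefficients sit on the v1-initial expansion words.
Composite bracket: [[[v2, v4], v1], v3]
Applying ab - ba throughout gives 8 signed words (2^3 = 8).
Coefficients come from the v1-initial words:
  v1v2v4v3 (sign -1) contributes -[[[v1, v2], v4], v3]
  v1v4v2v3 (sign +1) contributes +[[[v1, v4], v2], v3]


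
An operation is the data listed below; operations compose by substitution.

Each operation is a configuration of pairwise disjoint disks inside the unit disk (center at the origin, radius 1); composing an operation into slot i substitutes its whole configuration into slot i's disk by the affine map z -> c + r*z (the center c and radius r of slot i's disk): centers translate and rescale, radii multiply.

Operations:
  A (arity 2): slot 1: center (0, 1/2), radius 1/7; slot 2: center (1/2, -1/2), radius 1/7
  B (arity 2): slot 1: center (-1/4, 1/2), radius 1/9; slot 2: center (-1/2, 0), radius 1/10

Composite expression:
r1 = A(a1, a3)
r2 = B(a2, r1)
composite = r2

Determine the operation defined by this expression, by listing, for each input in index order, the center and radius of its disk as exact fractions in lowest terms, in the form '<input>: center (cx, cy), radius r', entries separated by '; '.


a1: center (-1/2, 1/20), radius 1/70; a2: center (-1/4, 1/2), radius 1/9; a3: center (-9/20, -1/20), radius 1/70

Affine substitution under B: radii multiply and a-centers shift.
a2 passes through 1 substitution, ending at center (-1/4, 1/2), radius 1/9
a1 passes through 2 substitutions, ending at center (-1/2, 1/20), radius 1/70
a3 passes through 2 substitutions, ending at center (-9/20, -1/20), radius 1/70


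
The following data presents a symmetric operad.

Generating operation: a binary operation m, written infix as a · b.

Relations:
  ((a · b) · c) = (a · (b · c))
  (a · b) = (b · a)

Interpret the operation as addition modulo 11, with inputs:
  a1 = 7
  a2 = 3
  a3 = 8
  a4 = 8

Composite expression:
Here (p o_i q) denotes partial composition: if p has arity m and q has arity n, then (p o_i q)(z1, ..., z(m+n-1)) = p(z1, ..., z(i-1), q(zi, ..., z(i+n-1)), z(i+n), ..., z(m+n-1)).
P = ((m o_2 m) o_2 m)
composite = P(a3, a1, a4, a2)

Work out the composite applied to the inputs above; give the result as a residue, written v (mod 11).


4 (mod 11)


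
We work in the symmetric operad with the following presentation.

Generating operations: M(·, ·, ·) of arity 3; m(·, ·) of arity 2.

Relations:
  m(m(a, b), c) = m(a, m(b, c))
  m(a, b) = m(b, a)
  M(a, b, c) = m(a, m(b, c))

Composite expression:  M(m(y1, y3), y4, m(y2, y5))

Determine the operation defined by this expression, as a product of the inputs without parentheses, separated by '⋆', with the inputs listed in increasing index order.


With M associative and commutative, the y-input set is all that matters.
m(y1, y3) unparenthesizes to y1 ⋆ y3
m(y2, y5) unparenthesizes to y2 ⋆ y5
M(m(y1, y3), y4, m(y2, y5)) unparenthesizes to y1 ⋆ y3 ⋆ y4 ⋆ y2 ⋆ y5
reordering the factors by index: y1 ⋆ y2 ⋆ y3 ⋆ y4 ⋆ y5

y1 ⋆ y2 ⋆ y3 ⋆ y4 ⋆ y5
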